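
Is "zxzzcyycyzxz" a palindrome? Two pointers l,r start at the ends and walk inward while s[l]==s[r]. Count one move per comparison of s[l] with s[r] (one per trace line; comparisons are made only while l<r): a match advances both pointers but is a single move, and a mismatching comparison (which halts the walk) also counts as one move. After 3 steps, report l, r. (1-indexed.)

l=4, r=9

l=1 r=12: 'z'=='z', l++,r--
l=2 r=11: 'x'=='x', l++,r--
l=3 r=10: 'z'=='z', l++,r--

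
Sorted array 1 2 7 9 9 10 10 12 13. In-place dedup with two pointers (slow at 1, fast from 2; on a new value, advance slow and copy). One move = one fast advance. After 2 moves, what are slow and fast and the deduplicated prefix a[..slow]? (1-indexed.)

(s=1,f=2) a[fast]=2≠a[slow]=1 write a[2]=2 → slow++,fast++
(s=2,f=3) a[fast]=7≠a[slow]=2 write a[3]=7 → slow++,fast++

slow=3, fast=4, prefix=[1, 2, 7]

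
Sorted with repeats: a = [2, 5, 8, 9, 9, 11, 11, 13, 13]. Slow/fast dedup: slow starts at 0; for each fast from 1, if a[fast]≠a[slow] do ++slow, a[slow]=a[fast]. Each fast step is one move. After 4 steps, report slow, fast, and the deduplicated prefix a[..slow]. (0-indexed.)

(s=0,f=1) a[fast]=5≠a[slow]=2 write a[1]=5 → slow++,fast++
(s=1,f=2) a[fast]=8≠a[slow]=5 write a[2]=8 → slow++,fast++
(s=2,f=3) a[fast]=9≠a[slow]=8 write a[3]=9 → slow++,fast++
(s=3,f=4) a[fast]=9=a[slow] dup → fast++

slow=3, fast=5, prefix=[2, 5, 8, 9]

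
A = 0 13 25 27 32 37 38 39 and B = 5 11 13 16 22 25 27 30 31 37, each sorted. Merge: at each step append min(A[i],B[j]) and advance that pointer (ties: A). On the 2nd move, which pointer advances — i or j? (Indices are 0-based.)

j

i=0 j=0: A[i]=0<=B[j]=5 take 0, i++
i=1 j=0: A[i]=13>B[j]=5 take 5, j++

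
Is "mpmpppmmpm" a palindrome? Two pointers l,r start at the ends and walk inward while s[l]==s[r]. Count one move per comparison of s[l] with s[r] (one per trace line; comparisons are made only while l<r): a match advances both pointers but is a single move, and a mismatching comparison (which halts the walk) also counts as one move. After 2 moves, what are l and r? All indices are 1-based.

l=3, r=8

[1,10] 'm'=='m' → l++,r--
[2,9] 'p'=='p' → l++,r--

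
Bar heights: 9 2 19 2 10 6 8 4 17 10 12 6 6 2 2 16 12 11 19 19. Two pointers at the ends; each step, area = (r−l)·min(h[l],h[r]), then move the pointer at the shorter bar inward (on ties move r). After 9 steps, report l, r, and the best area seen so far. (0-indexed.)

[0,19] min(9,19)*19=171 best=171 * → l++
[1,19] min(2,19)*18=36 best=171 → l++
[2,19] min(19,19)*17=323 best=323 * → r--
[2,18] min(19,19)*16=304 best=323 → r--
[2,17] min(19,11)*15=165 best=323 → r--
[2,16] min(19,12)*14=168 best=323 → r--
[2,15] min(19,16)*13=208 best=323 → r--
[2,14] min(19,2)*12=24 best=323 → r--
[2,13] min(19,2)*11=22 best=323 → r--

l=2, r=12, best area=323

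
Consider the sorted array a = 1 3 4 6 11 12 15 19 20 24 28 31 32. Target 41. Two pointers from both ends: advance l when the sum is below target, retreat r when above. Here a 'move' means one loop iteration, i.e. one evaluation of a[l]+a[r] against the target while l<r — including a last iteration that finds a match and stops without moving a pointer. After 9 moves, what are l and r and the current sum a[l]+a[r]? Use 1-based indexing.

l=1 r=13: 1+32=33 <41, l++
l=2 r=13: 3+32=35 <41, l++
l=3 r=13: 4+32=36 <41, l++
l=4 r=13: 6+32=38 <41, l++
l=5 r=13: 11+32=43 >41, r--
l=5 r=12: 11+31=42 >41, r--
l=5 r=11: 11+28=39 <41, l++
l=6 r=11: 12+28=40 <41, l++
l=7 r=11: 15+28=43 >41, r--

l=7, r=10, sum=39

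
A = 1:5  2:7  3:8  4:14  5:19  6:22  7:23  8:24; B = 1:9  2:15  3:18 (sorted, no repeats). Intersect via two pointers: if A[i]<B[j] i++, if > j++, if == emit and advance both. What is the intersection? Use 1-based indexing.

[i=1,j=1] 5<9 → i++
[i=2,j=1] 7<9 → i++
[i=3,j=1] 8<9 → i++
[i=4,j=1] 14>9 → j++
[i=4,j=2] 14<15 → i++
[i=5,j=2] 19>15 → j++
[i=5,j=3] 19>18 → j++

intersection = []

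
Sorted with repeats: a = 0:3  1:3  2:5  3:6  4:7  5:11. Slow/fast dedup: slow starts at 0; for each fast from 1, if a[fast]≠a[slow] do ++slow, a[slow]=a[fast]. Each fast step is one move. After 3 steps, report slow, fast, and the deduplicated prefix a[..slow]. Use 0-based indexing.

slow=0 fast=1: a[fast]=3=a[slow] dup, fast++
slow=0 fast=2: a[fast]=5≠a[slow]=3 write a[1]=5, slow++,fast++
slow=1 fast=3: a[fast]=6≠a[slow]=5 write a[2]=6, slow++,fast++

slow=2, fast=4, prefix=[3, 5, 6]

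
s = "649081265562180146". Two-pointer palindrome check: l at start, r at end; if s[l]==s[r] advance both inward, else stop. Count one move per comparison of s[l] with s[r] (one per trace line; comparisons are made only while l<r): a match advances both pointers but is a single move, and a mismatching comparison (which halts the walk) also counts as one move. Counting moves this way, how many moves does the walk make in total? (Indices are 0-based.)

3 moves

[0,17] '6'=='6' → l++,r--
[1,16] '4'=='4' → l++,r--
[2,15] '9'!='1' → stop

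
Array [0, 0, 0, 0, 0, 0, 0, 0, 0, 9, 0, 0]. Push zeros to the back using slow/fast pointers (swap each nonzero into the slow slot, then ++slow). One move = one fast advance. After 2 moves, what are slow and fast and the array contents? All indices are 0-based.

(s=0,f=0) a[fast]=0 → fast++
(s=0,f=1) a[fast]=0 → fast++

slow=0, fast=2, a=[0, 0, 0, 0, 0, 0, 0, 0, 0, 9, 0, 0]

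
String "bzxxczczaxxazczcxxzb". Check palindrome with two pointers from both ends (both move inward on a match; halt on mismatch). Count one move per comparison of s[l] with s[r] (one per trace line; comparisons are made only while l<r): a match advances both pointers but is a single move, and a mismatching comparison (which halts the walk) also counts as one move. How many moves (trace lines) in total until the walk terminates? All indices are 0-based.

10 moves

[0,19] 'b'=='b' → l++,r--
[1,18] 'z'=='z' → l++,r--
[2,17] 'x'=='x' → l++,r--
[3,16] 'x'=='x' → l++,r--
[4,15] 'c'=='c' → l++,r--
[5,14] 'z'=='z' → l++,r--
[6,13] 'c'=='c' → l++,r--
[7,12] 'z'=='z' → l++,r--
[8,11] 'a'=='a' → l++,r--
[9,10] 'x'=='x' → l++,r--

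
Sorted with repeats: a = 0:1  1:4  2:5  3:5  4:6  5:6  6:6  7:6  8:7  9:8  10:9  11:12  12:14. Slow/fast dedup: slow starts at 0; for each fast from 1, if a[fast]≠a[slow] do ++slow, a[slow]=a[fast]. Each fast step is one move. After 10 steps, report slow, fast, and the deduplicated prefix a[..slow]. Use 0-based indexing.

slow=0 fast=1: a[fast]=4≠a[slow]=1 write a[1]=4, slow++,fast++
slow=1 fast=2: a[fast]=5≠a[slow]=4 write a[2]=5, slow++,fast++
slow=2 fast=3: a[fast]=5=a[slow] dup, fast++
slow=2 fast=4: a[fast]=6≠a[slow]=5 write a[3]=6, slow++,fast++
slow=3 fast=5: a[fast]=6=a[slow] dup, fast++
slow=3 fast=6: a[fast]=6=a[slow] dup, fast++
slow=3 fast=7: a[fast]=6=a[slow] dup, fast++
slow=3 fast=8: a[fast]=7≠a[slow]=6 write a[4]=7, slow++,fast++
slow=4 fast=9: a[fast]=8≠a[slow]=7 write a[5]=8, slow++,fast++
slow=5 fast=10: a[fast]=9≠a[slow]=8 write a[6]=9, slow++,fast++

slow=6, fast=11, prefix=[1, 4, 5, 6, 7, 8, 9]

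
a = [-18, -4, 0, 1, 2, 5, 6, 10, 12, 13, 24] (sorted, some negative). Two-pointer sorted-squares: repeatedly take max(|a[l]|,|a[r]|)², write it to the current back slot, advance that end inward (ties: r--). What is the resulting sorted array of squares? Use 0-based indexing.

[0, 1, 4, 16, 25, 36, 100, 144, 169, 324, 576]

l=0 r=10: |-18|<=|24| out[10]=576, r--
l=0 r=9: |-18|>|13| out[9]=324, l++
l=1 r=9: |-4|<=|13| out[8]=169, r--
l=1 r=8: |-4|<=|12| out[7]=144, r--
l=1 r=7: |-4|<=|10| out[6]=100, r--
l=1 r=6: |-4|<=|6| out[5]=36, r--
l=1 r=5: |-4|<=|5| out[4]=25, r--
l=1 r=4: |-4|>|2| out[3]=16, l++
l=2 r=4: |0|<=|2| out[2]=4, r--
l=2 r=3: |0|<=|1| out[1]=1, r--
l=2 r=2: |0|<=|0| out[0]=0, r--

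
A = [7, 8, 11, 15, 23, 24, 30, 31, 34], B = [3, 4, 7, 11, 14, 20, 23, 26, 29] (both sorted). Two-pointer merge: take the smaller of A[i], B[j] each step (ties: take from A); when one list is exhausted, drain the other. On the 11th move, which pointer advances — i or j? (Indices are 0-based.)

i

i=0 j=0: A[i]=7>B[j]=3 take 3, j++
i=0 j=1: A[i]=7>B[j]=4 take 4, j++
i=0 j=2: A[i]=7<=B[j]=7 take 7, i++
i=1 j=2: A[i]=8>B[j]=7 take 7, j++
i=1 j=3: A[i]=8<=B[j]=11 take 8, i++
i=2 j=3: A[i]=11<=B[j]=11 take 11, i++
i=3 j=3: A[i]=15>B[j]=11 take 11, j++
i=3 j=4: A[i]=15>B[j]=14 take 14, j++
i=3 j=5: A[i]=15<=B[j]=20 take 15, i++
i=4 j=5: A[i]=23>B[j]=20 take 20, j++
i=4 j=6: A[i]=23<=B[j]=23 take 23, i++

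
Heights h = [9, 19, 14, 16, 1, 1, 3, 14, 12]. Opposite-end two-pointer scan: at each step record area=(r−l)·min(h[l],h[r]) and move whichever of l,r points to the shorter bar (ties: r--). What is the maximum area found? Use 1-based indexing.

l=1 r=9: min(9,12)*8=72 best=72 *, l++
l=2 r=9: min(19,12)*7=84 best=84 *, r--
l=2 r=8: min(19,14)*6=84 best=84, r--
l=2 r=7: min(19,3)*5=15 best=84, r--
l=2 r=6: min(19,1)*4=4 best=84, r--
l=2 r=5: min(19,1)*3=3 best=84, r--
l=2 r=4: min(19,16)*2=32 best=84, r--
l=2 r=3: min(19,14)*1=14 best=84, r--

max area = 84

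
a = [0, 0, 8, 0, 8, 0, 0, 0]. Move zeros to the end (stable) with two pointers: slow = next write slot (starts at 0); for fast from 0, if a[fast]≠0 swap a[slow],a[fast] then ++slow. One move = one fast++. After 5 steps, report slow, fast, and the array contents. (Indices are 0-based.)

slow=2, fast=5, a=[8, 8, 0, 0, 0, 0, 0, 0]

(s=0,f=0) a[fast]=0 → fast++
(s=0,f=1) a[fast]=0 → fast++
(s=0,f=2) a[fast]=8≠0 swap→a[0]=8 → slow++,fast++
(s=1,f=3) a[fast]=0 → fast++
(s=1,f=4) a[fast]=8≠0 swap→a[1]=8 → slow++,fast++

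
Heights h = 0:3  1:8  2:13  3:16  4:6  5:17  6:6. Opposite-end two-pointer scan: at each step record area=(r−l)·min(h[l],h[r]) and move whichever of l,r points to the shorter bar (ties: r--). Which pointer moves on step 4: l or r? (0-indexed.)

l=0 r=6: min(3,6)*6=18 best=18 *, l++
l=1 r=6: min(8,6)*5=30 best=30 *, r--
l=1 r=5: min(8,17)*4=32 best=32 *, l++
l=2 r=5: min(13,17)*3=39 best=39 *, l++

l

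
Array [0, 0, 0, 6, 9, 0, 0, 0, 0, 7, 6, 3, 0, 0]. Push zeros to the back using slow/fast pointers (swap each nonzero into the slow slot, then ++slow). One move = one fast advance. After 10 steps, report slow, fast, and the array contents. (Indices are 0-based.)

slow=3, fast=10, a=[6, 9, 7, 0, 0, 0, 0, 0, 0, 0, 6, 3, 0, 0]

slow=0 fast=0: a[fast]=0, fast++
slow=0 fast=1: a[fast]=0, fast++
slow=0 fast=2: a[fast]=0, fast++
slow=0 fast=3: a[fast]=6≠0 swap→a[0]=6, slow++,fast++
slow=1 fast=4: a[fast]=9≠0 swap→a[1]=9, slow++,fast++
slow=2 fast=5: a[fast]=0, fast++
slow=2 fast=6: a[fast]=0, fast++
slow=2 fast=7: a[fast]=0, fast++
slow=2 fast=8: a[fast]=0, fast++
slow=2 fast=9: a[fast]=7≠0 swap→a[2]=7, slow++,fast++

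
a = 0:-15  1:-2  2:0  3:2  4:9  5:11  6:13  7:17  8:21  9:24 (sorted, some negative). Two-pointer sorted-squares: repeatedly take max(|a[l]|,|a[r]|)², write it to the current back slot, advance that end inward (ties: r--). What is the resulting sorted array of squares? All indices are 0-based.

[0, 4, 4, 81, 121, 169, 225, 289, 441, 576]

l=0 r=9: |-15|<=|24| out[9]=576, r--
l=0 r=8: |-15|<=|21| out[8]=441, r--
l=0 r=7: |-15|<=|17| out[7]=289, r--
l=0 r=6: |-15|>|13| out[6]=225, l++
l=1 r=6: |-2|<=|13| out[5]=169, r--
l=1 r=5: |-2|<=|11| out[4]=121, r--
l=1 r=4: |-2|<=|9| out[3]=81, r--
l=1 r=3: |-2|<=|2| out[2]=4, r--
l=1 r=2: |-2|>|0| out[1]=4, l++
l=2 r=2: |0|<=|0| out[0]=0, r--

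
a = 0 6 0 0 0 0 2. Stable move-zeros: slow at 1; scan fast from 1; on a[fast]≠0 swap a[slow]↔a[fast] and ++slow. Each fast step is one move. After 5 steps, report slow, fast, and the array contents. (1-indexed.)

slow=2, fast=6, a=[6, 0, 0, 0, 0, 0, 2]

(s=1,f=1) a[fast]=0 → fast++
(s=1,f=2) a[fast]=6≠0 swap→a[1]=6 → slow++,fast++
(s=2,f=3) a[fast]=0 → fast++
(s=2,f=4) a[fast]=0 → fast++
(s=2,f=5) a[fast]=0 → fast++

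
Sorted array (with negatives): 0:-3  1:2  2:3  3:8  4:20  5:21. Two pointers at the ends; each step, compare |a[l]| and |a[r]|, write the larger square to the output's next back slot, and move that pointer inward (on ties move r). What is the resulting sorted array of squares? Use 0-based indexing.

[0,5] |-3|<=|21| out[5]=441 → r--
[0,4] |-3|<=|20| out[4]=400 → r--
[0,3] |-3|<=|8| out[3]=64 → r--
[0,2] |-3|<=|3| out[2]=9 → r--
[0,1] |-3|>|2| out[1]=9 → l++
[1,1] |2|<=|2| out[0]=4 → r--

[4, 9, 9, 64, 400, 441]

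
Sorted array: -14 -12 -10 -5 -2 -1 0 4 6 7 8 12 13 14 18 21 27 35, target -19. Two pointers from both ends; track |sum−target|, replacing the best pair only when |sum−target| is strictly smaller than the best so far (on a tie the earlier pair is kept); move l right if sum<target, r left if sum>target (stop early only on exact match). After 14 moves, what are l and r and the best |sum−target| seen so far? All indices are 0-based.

l=0 r=17: -14+35=21 d=40 *, r--
l=0 r=16: -14+27=13 d=32 *, r--
l=0 r=15: -14+21=7 d=26 *, r--
l=0 r=14: -14+18=4 d=23 *, r--
l=0 r=13: -14+14=0 d=19 *, r--
l=0 r=12: -14+13=-1 d=18 *, r--
l=0 r=11: -14+12=-2 d=17 *, r--
l=0 r=10: -14+8=-6 d=13 *, r--
l=0 r=9: -14+7=-7 d=12 *, r--
l=0 r=8: -14+6=-8 d=11 *, r--
l=0 r=7: -14+4=-10 d=9 *, r--
l=0 r=6: -14+0=-14 d=5 *, r--
l=0 r=5: -14+-1=-15 d=4 *, r--
l=0 r=4: -14+-2=-16 d=3 *, r--

l=0, r=3, best |Δ|=3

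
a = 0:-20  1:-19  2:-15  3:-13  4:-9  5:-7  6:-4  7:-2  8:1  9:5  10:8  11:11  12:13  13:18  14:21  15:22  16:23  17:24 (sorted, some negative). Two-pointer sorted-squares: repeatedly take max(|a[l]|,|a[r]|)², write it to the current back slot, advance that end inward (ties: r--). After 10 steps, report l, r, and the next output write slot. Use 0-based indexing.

[0,17] |-20|<=|24| out[17]=576 → r--
[0,16] |-20|<=|23| out[16]=529 → r--
[0,15] |-20|<=|22| out[15]=484 → r--
[0,14] |-20|<=|21| out[14]=441 → r--
[0,13] |-20|>|18| out[13]=400 → l++
[1,13] |-19|>|18| out[12]=361 → l++
[2,13] |-15|<=|18| out[11]=324 → r--
[2,12] |-15|>|13| out[10]=225 → l++
[3,12] |-13|<=|13| out[9]=169 → r--
[3,11] |-13|>|11| out[8]=169 → l++

l=4, r=11, next write slot=7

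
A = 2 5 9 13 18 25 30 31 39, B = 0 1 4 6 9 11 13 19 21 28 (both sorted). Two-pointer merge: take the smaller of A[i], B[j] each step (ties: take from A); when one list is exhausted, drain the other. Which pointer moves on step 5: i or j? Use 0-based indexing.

i

[i=0,j=0] A[i]=2>B[j]=0 take 0 → j++
[i=0,j=1] A[i]=2>B[j]=1 take 1 → j++
[i=0,j=2] A[i]=2<=B[j]=4 take 2 → i++
[i=1,j=2] A[i]=5>B[j]=4 take 4 → j++
[i=1,j=3] A[i]=5<=B[j]=6 take 5 → i++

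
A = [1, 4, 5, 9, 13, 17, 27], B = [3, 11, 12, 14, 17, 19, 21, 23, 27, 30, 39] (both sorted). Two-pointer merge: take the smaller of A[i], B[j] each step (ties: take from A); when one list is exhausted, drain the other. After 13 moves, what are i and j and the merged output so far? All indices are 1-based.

i=7, j=8, merged so far=[1, 3, 4, 5, 9, 11, 12, 13, 14, 17, 17, 19, 21]

i=1 j=1: A[i]=1<=B[j]=3 take 1, i++
i=2 j=1: A[i]=4>B[j]=3 take 3, j++
i=2 j=2: A[i]=4<=B[j]=11 take 4, i++
i=3 j=2: A[i]=5<=B[j]=11 take 5, i++
i=4 j=2: A[i]=9<=B[j]=11 take 9, i++
i=5 j=2: A[i]=13>B[j]=11 take 11, j++
i=5 j=3: A[i]=13>B[j]=12 take 12, j++
i=5 j=4: A[i]=13<=B[j]=14 take 13, i++
i=6 j=4: A[i]=17>B[j]=14 take 14, j++
i=6 j=5: A[i]=17<=B[j]=17 take 17, i++
i=7 j=5: A[i]=27>B[j]=17 take 17, j++
i=7 j=6: A[i]=27>B[j]=19 take 19, j++
i=7 j=7: A[i]=27>B[j]=21 take 21, j++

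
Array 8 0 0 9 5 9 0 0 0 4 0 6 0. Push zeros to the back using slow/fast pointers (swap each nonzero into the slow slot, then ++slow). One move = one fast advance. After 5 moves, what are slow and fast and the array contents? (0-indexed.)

slow=0 fast=0: a[fast]=8≠0 swap→a[0]=8, slow++,fast++
slow=1 fast=1: a[fast]=0, fast++
slow=1 fast=2: a[fast]=0, fast++
slow=1 fast=3: a[fast]=9≠0 swap→a[1]=9, slow++,fast++
slow=2 fast=4: a[fast]=5≠0 swap→a[2]=5, slow++,fast++

slow=3, fast=5, a=[8, 9, 5, 0, 0, 9, 0, 0, 0, 4, 0, 6, 0]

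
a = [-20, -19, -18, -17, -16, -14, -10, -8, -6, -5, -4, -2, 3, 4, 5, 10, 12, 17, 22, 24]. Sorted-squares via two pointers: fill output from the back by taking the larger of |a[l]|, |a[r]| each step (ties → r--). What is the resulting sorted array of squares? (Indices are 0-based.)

[0,19] |-20|<=|24| out[19]=576 → r--
[0,18] |-20|<=|22| out[18]=484 → r--
[0,17] |-20|>|17| out[17]=400 → l++
[1,17] |-19|>|17| out[16]=361 → l++
[2,17] |-18|>|17| out[15]=324 → l++
[3,17] |-17|<=|17| out[14]=289 → r--
[3,16] |-17|>|12| out[13]=289 → l++
[4,16] |-16|>|12| out[12]=256 → l++
[5,16] |-14|>|12| out[11]=196 → l++
[6,16] |-10|<=|12| out[10]=144 → r--
[6,15] |-10|<=|10| out[9]=100 → r--
[6,14] |-10|>|5| out[8]=100 → l++
[7,14] |-8|>|5| out[7]=64 → l++
[8,14] |-6|>|5| out[6]=36 → l++
[9,14] |-5|<=|5| out[5]=25 → r--
[9,13] |-5|>|4| out[4]=25 → l++
[10,13] |-4|<=|4| out[3]=16 → r--
[10,12] |-4|>|3| out[2]=16 → l++
[11,12] |-2|<=|3| out[1]=9 → r--
[11,11] |-2|<=|-2| out[0]=4 → r--

[4, 9, 16, 16, 25, 25, 36, 64, 100, 100, 144, 196, 256, 289, 289, 324, 361, 400, 484, 576]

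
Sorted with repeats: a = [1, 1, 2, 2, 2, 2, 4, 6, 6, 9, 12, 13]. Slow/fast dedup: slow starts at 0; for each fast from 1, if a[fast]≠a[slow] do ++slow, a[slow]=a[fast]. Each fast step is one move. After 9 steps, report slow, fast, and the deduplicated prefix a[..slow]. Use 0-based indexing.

(s=0,f=1) a[fast]=1=a[slow] dup → fast++
(s=0,f=2) a[fast]=2≠a[slow]=1 write a[1]=2 → slow++,fast++
(s=1,f=3) a[fast]=2=a[slow] dup → fast++
(s=1,f=4) a[fast]=2=a[slow] dup → fast++
(s=1,f=5) a[fast]=2=a[slow] dup → fast++
(s=1,f=6) a[fast]=4≠a[slow]=2 write a[2]=4 → slow++,fast++
(s=2,f=7) a[fast]=6≠a[slow]=4 write a[3]=6 → slow++,fast++
(s=3,f=8) a[fast]=6=a[slow] dup → fast++
(s=3,f=9) a[fast]=9≠a[slow]=6 write a[4]=9 → slow++,fast++

slow=4, fast=10, prefix=[1, 2, 4, 6, 9]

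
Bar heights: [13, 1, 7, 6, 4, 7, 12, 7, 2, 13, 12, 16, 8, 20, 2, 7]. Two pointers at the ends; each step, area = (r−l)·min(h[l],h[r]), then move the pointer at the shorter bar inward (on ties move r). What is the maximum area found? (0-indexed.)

max area = 169

l=0 r=15: min(13,7)*15=105 best=105 *, r--
l=0 r=14: min(13,2)*14=28 best=105, r--
l=0 r=13: min(13,20)*13=169 best=169 *, l++
l=1 r=13: min(1,20)*12=12 best=169, l++
l=2 r=13: min(7,20)*11=77 best=169, l++
l=3 r=13: min(6,20)*10=60 best=169, l++
l=4 r=13: min(4,20)*9=36 best=169, l++
l=5 r=13: min(7,20)*8=56 best=169, l++
l=6 r=13: min(12,20)*7=84 best=169, l++
l=7 r=13: min(7,20)*6=42 best=169, l++
l=8 r=13: min(2,20)*5=10 best=169, l++
l=9 r=13: min(13,20)*4=52 best=169, l++
l=10 r=13: min(12,20)*3=36 best=169, l++
l=11 r=13: min(16,20)*2=32 best=169, l++
l=12 r=13: min(8,20)*1=8 best=169, l++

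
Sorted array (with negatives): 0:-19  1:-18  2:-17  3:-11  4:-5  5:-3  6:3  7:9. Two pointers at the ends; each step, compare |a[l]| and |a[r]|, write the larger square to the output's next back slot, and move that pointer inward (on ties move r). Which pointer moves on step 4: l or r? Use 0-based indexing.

l=0 r=7: |-19|>|9| out[7]=361, l++
l=1 r=7: |-18|>|9| out[6]=324, l++
l=2 r=7: |-17|>|9| out[5]=289, l++
l=3 r=7: |-11|>|9| out[4]=121, l++

l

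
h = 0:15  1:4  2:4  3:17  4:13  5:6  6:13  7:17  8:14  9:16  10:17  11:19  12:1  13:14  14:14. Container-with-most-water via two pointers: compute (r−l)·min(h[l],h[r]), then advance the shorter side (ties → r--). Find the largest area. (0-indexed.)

[0,14] min(15,14)*14=196 best=196 * → r--
[0,13] min(15,14)*13=182 best=196 → r--
[0,12] min(15,1)*12=12 best=196 → r--
[0,11] min(15,19)*11=165 best=196 → l++
[1,11] min(4,19)*10=40 best=196 → l++
[2,11] min(4,19)*9=36 best=196 → l++
[3,11] min(17,19)*8=136 best=196 → l++
[4,11] min(13,19)*7=91 best=196 → l++
[5,11] min(6,19)*6=36 best=196 → l++
[6,11] min(13,19)*5=65 best=196 → l++
[7,11] min(17,19)*4=68 best=196 → l++
[8,11] min(14,19)*3=42 best=196 → l++
[9,11] min(16,19)*2=32 best=196 → l++
[10,11] min(17,19)*1=17 best=196 → l++

max area = 196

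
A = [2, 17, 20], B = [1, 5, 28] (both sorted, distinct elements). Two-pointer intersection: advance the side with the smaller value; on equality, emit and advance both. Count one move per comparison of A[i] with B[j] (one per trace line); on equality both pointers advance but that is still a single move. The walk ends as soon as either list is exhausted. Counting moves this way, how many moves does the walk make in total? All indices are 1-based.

5 moves

[i=1,j=1] 2>1 → j++
[i=1,j=2] 2<5 → i++
[i=2,j=2] 17>5 → j++
[i=2,j=3] 17<28 → i++
[i=3,j=3] 20<28 → i++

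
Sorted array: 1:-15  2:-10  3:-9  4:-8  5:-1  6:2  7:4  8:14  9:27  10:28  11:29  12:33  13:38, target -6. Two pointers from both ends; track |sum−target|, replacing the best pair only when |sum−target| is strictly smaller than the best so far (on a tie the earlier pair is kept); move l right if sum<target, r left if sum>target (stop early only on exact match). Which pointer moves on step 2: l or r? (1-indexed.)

r

[1,13] -15+38=23 d=29 * → r--
[1,12] -15+33=18 d=24 * → r--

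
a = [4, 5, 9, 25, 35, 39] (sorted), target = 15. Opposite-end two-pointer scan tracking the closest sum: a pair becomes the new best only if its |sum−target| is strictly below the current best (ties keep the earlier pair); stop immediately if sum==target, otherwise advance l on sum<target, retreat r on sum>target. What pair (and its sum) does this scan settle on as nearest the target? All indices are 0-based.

pair (5, 9) with sum 14 (|Δ|=1)

[0,5] 4+39=43 d=28 * → r--
[0,4] 4+35=39 d=24 * → r--
[0,3] 4+25=29 d=14 * → r--
[0,2] 4+9=13 d=2 * → l++
[1,2] 5+9=14 d=1 * → l++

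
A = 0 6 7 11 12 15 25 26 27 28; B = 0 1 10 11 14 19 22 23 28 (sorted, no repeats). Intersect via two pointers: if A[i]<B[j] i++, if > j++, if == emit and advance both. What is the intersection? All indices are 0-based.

i=0 j=0: 0==0 emit, i++,j++
i=1 j=1: 6>1, j++
i=1 j=2: 6<10, i++
i=2 j=2: 7<10, i++
i=3 j=2: 11>10, j++
i=3 j=3: 11==11 emit, i++,j++
i=4 j=4: 12<14, i++
i=5 j=4: 15>14, j++
i=5 j=5: 15<19, i++
i=6 j=5: 25>19, j++
i=6 j=6: 25>22, j++
i=6 j=7: 25>23, j++
i=6 j=8: 25<28, i++
i=7 j=8: 26<28, i++
i=8 j=8: 27<28, i++
i=9 j=8: 28==28 emit, i++,j++

intersection = [0, 11, 28]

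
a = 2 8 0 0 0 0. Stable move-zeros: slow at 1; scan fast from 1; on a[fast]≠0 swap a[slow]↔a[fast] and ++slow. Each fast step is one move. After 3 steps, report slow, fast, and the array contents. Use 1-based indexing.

(s=1,f=1) a[fast]=2≠0 swap→a[1]=2 → slow++,fast++
(s=2,f=2) a[fast]=8≠0 swap→a[2]=8 → slow++,fast++
(s=3,f=3) a[fast]=0 → fast++

slow=3, fast=4, a=[2, 8, 0, 0, 0, 0]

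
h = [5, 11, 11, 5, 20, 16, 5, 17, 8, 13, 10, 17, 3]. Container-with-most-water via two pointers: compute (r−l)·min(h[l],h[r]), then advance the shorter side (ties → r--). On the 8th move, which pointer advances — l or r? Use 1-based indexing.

[1,13] min(5,3)*12=36 best=36 * → r--
[1,12] min(5,17)*11=55 best=55 * → l++
[2,12] min(11,17)*10=110 best=110 * → l++
[3,12] min(11,17)*9=99 best=110 → l++
[4,12] min(5,17)*8=40 best=110 → l++
[5,12] min(20,17)*7=119 best=119 * → r--
[5,11] min(20,10)*6=60 best=119 → r--
[5,10] min(20,13)*5=65 best=119 → r--

r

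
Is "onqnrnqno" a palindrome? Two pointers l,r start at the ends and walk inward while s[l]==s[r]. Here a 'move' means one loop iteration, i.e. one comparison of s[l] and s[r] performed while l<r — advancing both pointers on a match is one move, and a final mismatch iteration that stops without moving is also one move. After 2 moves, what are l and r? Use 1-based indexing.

l=3, r=7

l=1 r=9: 'o'=='o', l++,r--
l=2 r=8: 'n'=='n', l++,r--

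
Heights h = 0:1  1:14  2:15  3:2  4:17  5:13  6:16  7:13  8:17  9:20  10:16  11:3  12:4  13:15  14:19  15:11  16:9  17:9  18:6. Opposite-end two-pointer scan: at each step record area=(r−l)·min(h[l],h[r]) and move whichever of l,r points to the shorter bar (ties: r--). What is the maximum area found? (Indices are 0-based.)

max area = 182

[0,18] min(1,6)*18=18 best=18 * → l++
[1,18] min(14,6)*17=102 best=102 * → r--
[1,17] min(14,9)*16=144 best=144 * → r--
[1,16] min(14,9)*15=135 best=144 → r--
[1,15] min(14,11)*14=154 best=154 * → r--
[1,14] min(14,19)*13=182 best=182 * → l++
[2,14] min(15,19)*12=180 best=182 → l++
[3,14] min(2,19)*11=22 best=182 → l++
[4,14] min(17,19)*10=170 best=182 → l++
[5,14] min(13,19)*9=117 best=182 → l++
[6,14] min(16,19)*8=128 best=182 → l++
[7,14] min(13,19)*7=91 best=182 → l++
[8,14] min(17,19)*6=102 best=182 → l++
[9,14] min(20,19)*5=95 best=182 → r--
[9,13] min(20,15)*4=60 best=182 → r--
[9,12] min(20,4)*3=12 best=182 → r--
[9,11] min(20,3)*2=6 best=182 → r--
[9,10] min(20,16)*1=16 best=182 → r--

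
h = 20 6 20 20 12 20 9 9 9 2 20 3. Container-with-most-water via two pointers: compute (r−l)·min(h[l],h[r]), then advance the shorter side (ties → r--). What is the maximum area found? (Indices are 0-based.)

max area = 200

l=0 r=11: min(20,3)*11=33 best=33 *, r--
l=0 r=10: min(20,20)*10=200 best=200 *, r--
l=0 r=9: min(20,2)*9=18 best=200, r--
l=0 r=8: min(20,9)*8=72 best=200, r--
l=0 r=7: min(20,9)*7=63 best=200, r--
l=0 r=6: min(20,9)*6=54 best=200, r--
l=0 r=5: min(20,20)*5=100 best=200, r--
l=0 r=4: min(20,12)*4=48 best=200, r--
l=0 r=3: min(20,20)*3=60 best=200, r--
l=0 r=2: min(20,20)*2=40 best=200, r--
l=0 r=1: min(20,6)*1=6 best=200, r--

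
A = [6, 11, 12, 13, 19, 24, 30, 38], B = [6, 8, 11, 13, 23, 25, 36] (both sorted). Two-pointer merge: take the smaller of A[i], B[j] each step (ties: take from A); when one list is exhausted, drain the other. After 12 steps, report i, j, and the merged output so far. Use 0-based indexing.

i=6, j=6, merged so far=[6, 6, 8, 11, 11, 12, 13, 13, 19, 23, 24, 25]

i=0 j=0: A[i]=6<=B[j]=6 take 6, i++
i=1 j=0: A[i]=11>B[j]=6 take 6, j++
i=1 j=1: A[i]=11>B[j]=8 take 8, j++
i=1 j=2: A[i]=11<=B[j]=11 take 11, i++
i=2 j=2: A[i]=12>B[j]=11 take 11, j++
i=2 j=3: A[i]=12<=B[j]=13 take 12, i++
i=3 j=3: A[i]=13<=B[j]=13 take 13, i++
i=4 j=3: A[i]=19>B[j]=13 take 13, j++
i=4 j=4: A[i]=19<=B[j]=23 take 19, i++
i=5 j=4: A[i]=24>B[j]=23 take 23, j++
i=5 j=5: A[i]=24<=B[j]=25 take 24, i++
i=6 j=5: A[i]=30>B[j]=25 take 25, j++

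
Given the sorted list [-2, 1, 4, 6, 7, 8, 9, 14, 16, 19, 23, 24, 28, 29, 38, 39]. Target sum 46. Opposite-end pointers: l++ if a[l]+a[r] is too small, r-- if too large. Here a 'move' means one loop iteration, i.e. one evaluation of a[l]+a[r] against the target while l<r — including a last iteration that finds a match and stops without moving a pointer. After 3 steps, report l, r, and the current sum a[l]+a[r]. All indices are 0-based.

l=3, r=15, sum=45

[0,15] -2+39=37 <46 → l++
[1,15] 1+39=40 <46 → l++
[2,15] 4+39=43 <46 → l++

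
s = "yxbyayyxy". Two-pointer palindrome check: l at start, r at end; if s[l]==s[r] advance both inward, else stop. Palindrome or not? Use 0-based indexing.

l=0 r=8: 'y'=='y', l++,r--
l=1 r=7: 'x'=='x', l++,r--
l=2 r=6: 'b'!='y', stop

not a palindrome (mismatch at 2,6)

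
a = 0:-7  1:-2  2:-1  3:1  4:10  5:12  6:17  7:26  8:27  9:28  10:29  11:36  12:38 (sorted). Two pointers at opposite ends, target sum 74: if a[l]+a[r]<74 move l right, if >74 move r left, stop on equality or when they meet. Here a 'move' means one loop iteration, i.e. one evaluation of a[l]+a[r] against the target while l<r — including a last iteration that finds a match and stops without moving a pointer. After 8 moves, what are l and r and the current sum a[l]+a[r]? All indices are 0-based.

l=8, r=12, sum=65

[0,12] -7+38=31 <74 → l++
[1,12] -2+38=36 <74 → l++
[2,12] -1+38=37 <74 → l++
[3,12] 1+38=39 <74 → l++
[4,12] 10+38=48 <74 → l++
[5,12] 12+38=50 <74 → l++
[6,12] 17+38=55 <74 → l++
[7,12] 26+38=64 <74 → l++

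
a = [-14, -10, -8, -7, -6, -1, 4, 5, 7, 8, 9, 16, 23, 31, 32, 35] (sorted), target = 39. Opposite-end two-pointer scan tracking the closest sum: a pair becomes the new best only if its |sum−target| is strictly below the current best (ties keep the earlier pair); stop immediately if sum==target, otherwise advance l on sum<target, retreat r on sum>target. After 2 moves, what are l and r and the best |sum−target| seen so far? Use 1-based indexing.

[1,16] -14+35=21 d=18 * → l++
[2,16] -10+35=25 d=14 * → l++

l=3, r=16, best |Δ|=14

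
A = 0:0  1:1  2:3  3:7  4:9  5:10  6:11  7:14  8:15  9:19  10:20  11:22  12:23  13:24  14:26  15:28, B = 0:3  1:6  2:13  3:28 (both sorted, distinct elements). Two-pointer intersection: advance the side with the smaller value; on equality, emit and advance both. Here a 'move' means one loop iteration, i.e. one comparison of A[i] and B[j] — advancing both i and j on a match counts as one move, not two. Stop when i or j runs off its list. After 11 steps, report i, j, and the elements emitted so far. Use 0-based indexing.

i=9, j=3, emitted=[3]

i=0 j=0: 0<3, i++
i=1 j=0: 1<3, i++
i=2 j=0: 3==3 emit, i++,j++
i=3 j=1: 7>6, j++
i=3 j=2: 7<13, i++
i=4 j=2: 9<13, i++
i=5 j=2: 10<13, i++
i=6 j=2: 11<13, i++
i=7 j=2: 14>13, j++
i=7 j=3: 14<28, i++
i=8 j=3: 15<28, i++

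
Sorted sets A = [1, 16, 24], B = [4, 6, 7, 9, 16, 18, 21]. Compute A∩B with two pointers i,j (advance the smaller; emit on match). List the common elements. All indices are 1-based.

intersection = [16]

[i=1,j=1] 1<4 → i++
[i=2,j=1] 16>4 → j++
[i=2,j=2] 16>6 → j++
[i=2,j=3] 16>7 → j++
[i=2,j=4] 16>9 → j++
[i=2,j=5] 16==16 emit → i++,j++
[i=3,j=6] 24>18 → j++
[i=3,j=7] 24>21 → j++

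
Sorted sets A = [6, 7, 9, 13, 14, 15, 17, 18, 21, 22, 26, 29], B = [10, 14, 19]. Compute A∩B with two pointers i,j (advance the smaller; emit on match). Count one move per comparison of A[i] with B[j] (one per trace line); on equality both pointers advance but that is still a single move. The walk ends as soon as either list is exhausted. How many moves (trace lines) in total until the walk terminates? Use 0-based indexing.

i=0 j=0: 6<10, i++
i=1 j=0: 7<10, i++
i=2 j=0: 9<10, i++
i=3 j=0: 13>10, j++
i=3 j=1: 13<14, i++
i=4 j=1: 14==14 emit, i++,j++
i=5 j=2: 15<19, i++
i=6 j=2: 17<19, i++
i=7 j=2: 18<19, i++
i=8 j=2: 21>19, j++

10 moves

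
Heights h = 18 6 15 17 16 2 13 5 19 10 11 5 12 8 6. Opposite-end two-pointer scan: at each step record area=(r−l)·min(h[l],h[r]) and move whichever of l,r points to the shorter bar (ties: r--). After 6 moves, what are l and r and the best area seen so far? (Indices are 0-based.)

l=0, r=8, best area=144

[0,14] min(18,6)*14=84 best=84 * → r--
[0,13] min(18,8)*13=104 best=104 * → r--
[0,12] min(18,12)*12=144 best=144 * → r--
[0,11] min(18,5)*11=55 best=144 → r--
[0,10] min(18,11)*10=110 best=144 → r--
[0,9] min(18,10)*9=90 best=144 → r--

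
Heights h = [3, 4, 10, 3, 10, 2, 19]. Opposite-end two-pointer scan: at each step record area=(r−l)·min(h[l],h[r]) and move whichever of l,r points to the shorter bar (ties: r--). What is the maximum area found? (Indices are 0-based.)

max area = 40

[0,6] min(3,19)*6=18 best=18 * → l++
[1,6] min(4,19)*5=20 best=20 * → l++
[2,6] min(10,19)*4=40 best=40 * → l++
[3,6] min(3,19)*3=9 best=40 → l++
[4,6] min(10,19)*2=20 best=40 → l++
[5,6] min(2,19)*1=2 best=40 → l++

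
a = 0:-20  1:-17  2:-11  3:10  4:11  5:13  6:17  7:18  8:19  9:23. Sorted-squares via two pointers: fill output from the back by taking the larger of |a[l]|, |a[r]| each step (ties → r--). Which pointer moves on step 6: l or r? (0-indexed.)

l=0 r=9: |-20|<=|23| out[9]=529, r--
l=0 r=8: |-20|>|19| out[8]=400, l++
l=1 r=8: |-17|<=|19| out[7]=361, r--
l=1 r=7: |-17|<=|18| out[6]=324, r--
l=1 r=6: |-17|<=|17| out[5]=289, r--
l=1 r=5: |-17|>|13| out[4]=289, l++

l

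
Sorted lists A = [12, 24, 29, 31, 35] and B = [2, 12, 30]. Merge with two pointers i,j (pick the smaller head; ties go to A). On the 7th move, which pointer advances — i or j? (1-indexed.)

[i=1,j=1] A[i]=12>B[j]=2 take 2 → j++
[i=1,j=2] A[i]=12<=B[j]=12 take 12 → i++
[i=2,j=2] A[i]=24>B[j]=12 take 12 → j++
[i=2,j=3] A[i]=24<=B[j]=30 take 24 → i++
[i=3,j=3] A[i]=29<=B[j]=30 take 29 → i++
[i=4,j=3] A[i]=31>B[j]=30 take 30 → j++
[i=4,j=4] B done, take A[i]=31 → i++

i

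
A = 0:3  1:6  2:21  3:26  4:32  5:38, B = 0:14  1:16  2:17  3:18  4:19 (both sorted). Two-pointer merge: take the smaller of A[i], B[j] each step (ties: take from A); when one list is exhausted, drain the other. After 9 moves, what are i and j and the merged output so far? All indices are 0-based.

i=4, j=5, merged so far=[3, 6, 14, 16, 17, 18, 19, 21, 26]

i=0 j=0: A[i]=3<=B[j]=14 take 3, i++
i=1 j=0: A[i]=6<=B[j]=14 take 6, i++
i=2 j=0: A[i]=21>B[j]=14 take 14, j++
i=2 j=1: A[i]=21>B[j]=16 take 16, j++
i=2 j=2: A[i]=21>B[j]=17 take 17, j++
i=2 j=3: A[i]=21>B[j]=18 take 18, j++
i=2 j=4: A[i]=21>B[j]=19 take 19, j++
i=2 j=5: B done, take A[i]=21, i++
i=3 j=5: B done, take A[i]=26, i++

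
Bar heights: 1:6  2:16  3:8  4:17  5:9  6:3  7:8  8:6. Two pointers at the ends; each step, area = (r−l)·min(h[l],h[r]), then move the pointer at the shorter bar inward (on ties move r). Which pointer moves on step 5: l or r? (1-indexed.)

l=1 r=8: min(6,6)*7=42 best=42 *, r--
l=1 r=7: min(6,8)*6=36 best=42, l++
l=2 r=7: min(16,8)*5=40 best=42, r--
l=2 r=6: min(16,3)*4=12 best=42, r--
l=2 r=5: min(16,9)*3=27 best=42, r--

r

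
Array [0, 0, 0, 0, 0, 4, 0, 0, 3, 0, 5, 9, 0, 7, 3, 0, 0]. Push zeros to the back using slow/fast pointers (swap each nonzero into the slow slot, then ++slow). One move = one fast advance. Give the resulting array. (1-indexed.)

slow=1 fast=1: a[fast]=0, fast++
slow=1 fast=2: a[fast]=0, fast++
slow=1 fast=3: a[fast]=0, fast++
slow=1 fast=4: a[fast]=0, fast++
slow=1 fast=5: a[fast]=0, fast++
slow=1 fast=6: a[fast]=4≠0 swap→a[1]=4, slow++,fast++
slow=2 fast=7: a[fast]=0, fast++
slow=2 fast=8: a[fast]=0, fast++
slow=2 fast=9: a[fast]=3≠0 swap→a[2]=3, slow++,fast++
slow=3 fast=10: a[fast]=0, fast++
slow=3 fast=11: a[fast]=5≠0 swap→a[3]=5, slow++,fast++
slow=4 fast=12: a[fast]=9≠0 swap→a[4]=9, slow++,fast++
slow=5 fast=13: a[fast]=0, fast++
slow=5 fast=14: a[fast]=7≠0 swap→a[5]=7, slow++,fast++
slow=6 fast=15: a[fast]=3≠0 swap→a[6]=3, slow++,fast++
slow=7 fast=16: a[fast]=0, fast++
slow=7 fast=17: a[fast]=0, fast++

[4, 3, 5, 9, 7, 3, 0, 0, 0, 0, 0, 0, 0, 0, 0, 0, 0]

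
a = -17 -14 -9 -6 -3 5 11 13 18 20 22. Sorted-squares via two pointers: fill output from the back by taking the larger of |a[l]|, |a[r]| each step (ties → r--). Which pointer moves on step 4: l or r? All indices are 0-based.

l

l=0 r=10: |-17|<=|22| out[10]=484, r--
l=0 r=9: |-17|<=|20| out[9]=400, r--
l=0 r=8: |-17|<=|18| out[8]=324, r--
l=0 r=7: |-17|>|13| out[7]=289, l++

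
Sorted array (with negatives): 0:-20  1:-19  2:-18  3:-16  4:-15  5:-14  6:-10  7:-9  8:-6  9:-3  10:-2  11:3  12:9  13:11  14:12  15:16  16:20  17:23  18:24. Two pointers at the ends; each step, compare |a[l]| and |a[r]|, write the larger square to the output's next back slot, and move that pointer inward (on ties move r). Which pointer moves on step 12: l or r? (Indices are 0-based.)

l=0 r=18: |-20|<=|24| out[18]=576, r--
l=0 r=17: |-20|<=|23| out[17]=529, r--
l=0 r=16: |-20|<=|20| out[16]=400, r--
l=0 r=15: |-20|>|16| out[15]=400, l++
l=1 r=15: |-19|>|16| out[14]=361, l++
l=2 r=15: |-18|>|16| out[13]=324, l++
l=3 r=15: |-16|<=|16| out[12]=256, r--
l=3 r=14: |-16|>|12| out[11]=256, l++
l=4 r=14: |-15|>|12| out[10]=225, l++
l=5 r=14: |-14|>|12| out[9]=196, l++
l=6 r=14: |-10|<=|12| out[8]=144, r--
l=6 r=13: |-10|<=|11| out[7]=121, r--

r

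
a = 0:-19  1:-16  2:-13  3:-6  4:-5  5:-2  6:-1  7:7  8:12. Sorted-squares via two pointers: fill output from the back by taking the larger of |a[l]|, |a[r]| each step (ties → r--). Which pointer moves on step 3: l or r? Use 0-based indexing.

l

[0,8] |-19|>|12| out[8]=361 → l++
[1,8] |-16|>|12| out[7]=256 → l++
[2,8] |-13|>|12| out[6]=169 → l++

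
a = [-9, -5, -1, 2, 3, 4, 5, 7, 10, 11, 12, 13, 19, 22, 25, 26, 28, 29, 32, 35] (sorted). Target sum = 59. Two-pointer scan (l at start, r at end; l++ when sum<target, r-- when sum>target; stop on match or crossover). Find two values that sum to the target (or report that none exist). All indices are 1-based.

no pair

l=1 r=20: -9+35=26 <59, l++
l=2 r=20: -5+35=30 <59, l++
l=3 r=20: -1+35=34 <59, l++
l=4 r=20: 2+35=37 <59, l++
l=5 r=20: 3+35=38 <59, l++
l=6 r=20: 4+35=39 <59, l++
l=7 r=20: 5+35=40 <59, l++
l=8 r=20: 7+35=42 <59, l++
l=9 r=20: 10+35=45 <59, l++
l=10 r=20: 11+35=46 <59, l++
l=11 r=20: 12+35=47 <59, l++
l=12 r=20: 13+35=48 <59, l++
l=13 r=20: 19+35=54 <59, l++
l=14 r=20: 22+35=57 <59, l++
l=15 r=20: 25+35=60 >59, r--
l=15 r=19: 25+32=57 <59, l++
l=16 r=19: 26+32=58 <59, l++
l=17 r=19: 28+32=60 >59, r--
l=17 r=18: 28+29=57 <59, l++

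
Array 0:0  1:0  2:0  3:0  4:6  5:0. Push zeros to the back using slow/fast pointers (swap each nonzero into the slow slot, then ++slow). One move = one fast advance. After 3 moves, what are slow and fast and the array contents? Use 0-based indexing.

slow=0, fast=3, a=[0, 0, 0, 0, 6, 0]

(s=0,f=0) a[fast]=0 → fast++
(s=0,f=1) a[fast]=0 → fast++
(s=0,f=2) a[fast]=0 → fast++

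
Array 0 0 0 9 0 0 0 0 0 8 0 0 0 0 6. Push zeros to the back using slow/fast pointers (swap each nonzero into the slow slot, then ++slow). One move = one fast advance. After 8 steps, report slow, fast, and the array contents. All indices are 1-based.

(s=1,f=1) a[fast]=0 → fast++
(s=1,f=2) a[fast]=0 → fast++
(s=1,f=3) a[fast]=0 → fast++
(s=1,f=4) a[fast]=9≠0 swap→a[1]=9 → slow++,fast++
(s=2,f=5) a[fast]=0 → fast++
(s=2,f=6) a[fast]=0 → fast++
(s=2,f=7) a[fast]=0 → fast++
(s=2,f=8) a[fast]=0 → fast++

slow=2, fast=9, a=[9, 0, 0, 0, 0, 0, 0, 0, 0, 8, 0, 0, 0, 0, 6]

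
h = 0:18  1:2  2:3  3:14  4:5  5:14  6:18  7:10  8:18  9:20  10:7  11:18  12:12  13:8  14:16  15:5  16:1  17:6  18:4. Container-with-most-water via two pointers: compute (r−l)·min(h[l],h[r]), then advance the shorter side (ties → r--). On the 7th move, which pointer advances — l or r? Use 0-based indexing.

l=0 r=18: min(18,4)*18=72 best=72 *, r--
l=0 r=17: min(18,6)*17=102 best=102 *, r--
l=0 r=16: min(18,1)*16=16 best=102, r--
l=0 r=15: min(18,5)*15=75 best=102, r--
l=0 r=14: min(18,16)*14=224 best=224 *, r--
l=0 r=13: min(18,8)*13=104 best=224, r--
l=0 r=12: min(18,12)*12=144 best=224, r--

r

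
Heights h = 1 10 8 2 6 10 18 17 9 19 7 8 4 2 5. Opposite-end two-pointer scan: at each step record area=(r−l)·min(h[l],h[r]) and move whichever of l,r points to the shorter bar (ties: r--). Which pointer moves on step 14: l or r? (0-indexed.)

l

l=0 r=14: min(1,5)*14=14 best=14 *, l++
l=1 r=14: min(10,5)*13=65 best=65 *, r--
l=1 r=13: min(10,2)*12=24 best=65, r--
l=1 r=12: min(10,4)*11=44 best=65, r--
l=1 r=11: min(10,8)*10=80 best=80 *, r--
l=1 r=10: min(10,7)*9=63 best=80, r--
l=1 r=9: min(10,19)*8=80 best=80, l++
l=2 r=9: min(8,19)*7=56 best=80, l++
l=3 r=9: min(2,19)*6=12 best=80, l++
l=4 r=9: min(6,19)*5=30 best=80, l++
l=5 r=9: min(10,19)*4=40 best=80, l++
l=6 r=9: min(18,19)*3=54 best=80, l++
l=7 r=9: min(17,19)*2=34 best=80, l++
l=8 r=9: min(9,19)*1=9 best=80, l++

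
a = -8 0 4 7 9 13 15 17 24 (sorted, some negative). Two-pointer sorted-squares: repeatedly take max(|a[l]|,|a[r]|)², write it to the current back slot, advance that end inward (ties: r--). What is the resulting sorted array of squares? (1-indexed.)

l=1 r=9: |-8|<=|24| out[9]=576, r--
l=1 r=8: |-8|<=|17| out[8]=289, r--
l=1 r=7: |-8|<=|15| out[7]=225, r--
l=1 r=6: |-8|<=|13| out[6]=169, r--
l=1 r=5: |-8|<=|9| out[5]=81, r--
l=1 r=4: |-8|>|7| out[4]=64, l++
l=2 r=4: |0|<=|7| out[3]=49, r--
l=2 r=3: |0|<=|4| out[2]=16, r--
l=2 r=2: |0|<=|0| out[1]=0, r--

[0, 16, 49, 64, 81, 169, 225, 289, 576]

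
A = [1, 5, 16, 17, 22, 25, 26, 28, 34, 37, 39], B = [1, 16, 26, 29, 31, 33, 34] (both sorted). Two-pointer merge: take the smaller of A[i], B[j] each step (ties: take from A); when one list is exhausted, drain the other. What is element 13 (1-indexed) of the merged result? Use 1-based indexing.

merged[13] = 31

i=1 j=1: A[i]=1<=B[j]=1 take 1, i++
i=2 j=1: A[i]=5>B[j]=1 take 1, j++
i=2 j=2: A[i]=5<=B[j]=16 take 5, i++
i=3 j=2: A[i]=16<=B[j]=16 take 16, i++
i=4 j=2: A[i]=17>B[j]=16 take 16, j++
i=4 j=3: A[i]=17<=B[j]=26 take 17, i++
i=5 j=3: A[i]=22<=B[j]=26 take 22, i++
i=6 j=3: A[i]=25<=B[j]=26 take 25, i++
i=7 j=3: A[i]=26<=B[j]=26 take 26, i++
i=8 j=3: A[i]=28>B[j]=26 take 26, j++
i=8 j=4: A[i]=28<=B[j]=29 take 28, i++
i=9 j=4: A[i]=34>B[j]=29 take 29, j++
i=9 j=5: A[i]=34>B[j]=31 take 31, j++
i=9 j=6: A[i]=34>B[j]=33 take 33, j++
i=9 j=7: A[i]=34<=B[j]=34 take 34, i++
i=10 j=7: A[i]=37>B[j]=34 take 34, j++
i=10 j=8: B done, take A[i]=37, i++
i=11 j=8: B done, take A[i]=39, i++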